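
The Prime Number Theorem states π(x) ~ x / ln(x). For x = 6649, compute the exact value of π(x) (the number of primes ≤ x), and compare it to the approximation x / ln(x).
π(6649) = 856;  x/ln(x) ≈ 755.38;  relative error ≈ 11.75%.

Directly count primes up to 6649: π(6649) = 856. The PNT approximation gives 6649/ln(6649) ≈ 6649/8.80222 ≈ 755.38. Relative error (π(x) − x/ln(x)) / π(x) ≈ 11.75%; the approximation is known to undercount slightly (Li(x) is a better estimate).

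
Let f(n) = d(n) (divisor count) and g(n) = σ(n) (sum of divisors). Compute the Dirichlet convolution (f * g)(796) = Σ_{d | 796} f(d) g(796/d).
(d * σ)(796) = 3232

Divisors of 796: [1, 2, 4, 199, 398, 796]. For each d | 796:
  d = 1: d(1) · σ(796/1) = 1 · 1400 = 1400
  d = 2: d(2) · σ(796/2) = 2 · 600 = 1200
  d = 4: d(4) · σ(796/4) = 3 · 200 = 600
  d = 199: d(199) · σ(796/199) = 2 · 7 = 14
  d = 398: d(398) · σ(796/398) = 4 · 3 = 12
  d = 796: d(796) · σ(796/796) = 6 · 1 = 6
Summing: (d * σ)(796) = 1400 + 1200 + 600 + 14 + 12 + 6 = 3232.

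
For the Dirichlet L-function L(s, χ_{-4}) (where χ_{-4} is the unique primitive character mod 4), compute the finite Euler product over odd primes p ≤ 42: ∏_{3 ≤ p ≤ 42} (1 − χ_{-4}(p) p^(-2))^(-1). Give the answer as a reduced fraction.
∏ = 229680782632694823859/250495395975659520000

The odd primes p ≤ 42 are [3, 5, 7, 11, 13, 17, 19, 23, 29, 31, 37, 41]. For each, χ(p) = 1 if p ≡ 1 mod 4, χ(p) = −1 if p ≡ 3 mod 4. Taking (1 − χ(p)/p^2)^(-1) = p^2/(p^2 − χ(p)): (1 − (-1)/3^2)^(-1) · (1 − (1)/5^2)^(-1) · (1 − (-1)/7^2)^(-1) · (1 − (-1)/11^2)^(-1) · (1 − (1)/13^2)^(-1) · (1 − (1)/17^2)^(-1) · (1 − (-1)/19^2)^(-1) · (1 − (-1)/23^2)^(-1) · (1 − (1)/29^2)^(-1) · (1 − (-1)/31^2)^(-1) · (1 − (1)/37^2)^(-1) · (1 − (1)/41^2)^(-1) = 229680782632694823859/250495395975659520000.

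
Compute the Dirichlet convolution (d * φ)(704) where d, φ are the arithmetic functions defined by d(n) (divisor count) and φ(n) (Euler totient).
(d * φ)(704) = 1524

Divisors of 704: [1, 2, 4, 8, 11, 16, 22, 32, 44, 64, 88, 176, 352, 704]. For each d | 704:
  d = 1: d(1) · φ(704/1) = 1 · 320 = 320
  d = 2: d(2) · φ(704/2) = 2 · 160 = 320
  d = 4: d(4) · φ(704/4) = 3 · 80 = 240
  d = 8: d(8) · φ(704/8) = 4 · 40 = 160
  d = 11: d(11) · φ(704/11) = 2 · 32 = 64
  d = 16: d(16) · φ(704/16) = 5 · 20 = 100
  d = 22: d(22) · φ(704/22) = 4 · 16 = 64
  d = 32: d(32) · φ(704/32) = 6 · 10 = 60
  d = 44: d(44) · φ(704/44) = 6 · 8 = 48
  d = 64: d(64) · φ(704/64) = 7 · 10 = 70
  d = 88: d(88) · φ(704/88) = 8 · 4 = 32
  d = 176: d(176) · φ(704/176) = 10 · 2 = 20
  d = 352: d(352) · φ(704/352) = 12 · 1 = 12
  d = 704: d(704) · φ(704/704) = 14 · 1 = 14
Summing: (d * φ)(704) = 320 + 320 + 240 + 160 + 64 + 100 + 64 + 60 + 48 + 70 + 32 + 20 + 12 + 14 = 1524.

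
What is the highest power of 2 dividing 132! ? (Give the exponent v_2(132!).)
v_2(132!) = 130

Legendre's formula: v_p(n!) = Σ_{k ≥ 1} ⌊n / p^k⌋. For p = 2, n = 132, the terms are:
  ⌊132/2^1⌋ = ⌊132/2⌋ = 66
  ⌊132/2^2⌋ = ⌊132/4⌋ = 33
  ⌊132/2^3⌋ = ⌊132/8⌋ = 16
  ⌊132/2^4⌋ = ⌊132/16⌋ = 8
  ⌊132/2^5⌋ = ⌊132/32⌋ = 4
  ⌊132/2^6⌋ = ⌊132/64⌋ = 2
  ⌊132/2^7⌋ = ⌊132/128⌋ = 1
(the next term ⌊132/2^8⌋ = 0, terminating the sum). Summing: v_2(132!) = 66 + 33 + 16 + 8 + 4 + 2 + 1 = 130.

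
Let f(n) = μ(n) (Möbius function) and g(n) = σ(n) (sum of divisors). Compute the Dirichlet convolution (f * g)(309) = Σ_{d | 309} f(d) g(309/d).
(μ * σ)(309) = 309

Divisors of 309: [1, 3, 103, 309]. For each d | 309:
  d = 1: μ(1) · σ(309/1) = 1 · 416 = 416
  d = 3: μ(3) · σ(309/3) = -1 · 104 = -104
  d = 103: μ(103) · σ(309/103) = -1 · 4 = -4
  d = 309: μ(309) · σ(309/309) = 1 · 1 = 1
Summing: (μ * σ)(309) = 416 + -104 + -4 + 1 = 309.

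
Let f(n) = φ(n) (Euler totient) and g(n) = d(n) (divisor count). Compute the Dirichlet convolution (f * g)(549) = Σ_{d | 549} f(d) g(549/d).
(φ * d)(549) = 806

Divisors of 549: [1, 3, 9, 61, 183, 549]. For each d | 549:
  d = 1: φ(1) · d(549/1) = 1 · 6 = 6
  d = 3: φ(3) · d(549/3) = 2 · 4 = 8
  d = 9: φ(9) · d(549/9) = 6 · 2 = 12
  d = 61: φ(61) · d(549/61) = 60 · 3 = 180
  d = 183: φ(183) · d(549/183) = 120 · 2 = 240
  d = 549: φ(549) · d(549/549) = 360 · 1 = 360
Summing: (φ * d)(549) = 6 + 8 + 12 + 180 + 240 + 360 = 806.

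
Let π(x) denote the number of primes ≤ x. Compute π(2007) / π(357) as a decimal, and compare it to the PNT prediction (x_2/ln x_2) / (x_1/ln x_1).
π(2007)/π(357) = 304/71 ≈ 4.2817;  PNT prediction ≈ 4.3453.

π(357) = 71 and π(2007) = 304, so π(2007)/π(357) ≈ 4.2817. The PNT-predicted ratio is (2007/ln(2007)) / (357/ln(357)) ≈ 4.3453. The two agree to within a few percent, as expected.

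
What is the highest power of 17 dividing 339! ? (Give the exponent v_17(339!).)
v_17(339!) = 20

Legendre's formula: v_p(n!) = Σ_{k ≥ 1} ⌊n / p^k⌋. For p = 17, n = 339, the terms are:
  ⌊339/17^1⌋ = ⌊339/17⌋ = 19
  ⌊339/17^2⌋ = ⌊339/289⌋ = 1
(the next term ⌊339/17^3⌋ = 0, terminating the sum). Summing: v_17(339!) = 19 + 1 = 20.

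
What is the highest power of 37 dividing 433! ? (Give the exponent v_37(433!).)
v_37(433!) = 11

Legendre's formula: v_p(n!) = Σ_{k ≥ 1} ⌊n / p^k⌋. For p = 37, n = 433, the terms are:
  ⌊433/37^1⌋ = ⌊433/37⌋ = 11
(the next term ⌊433/37^2⌋ = 0, terminating the sum). Summing: v_37(433!) = 11 = 11.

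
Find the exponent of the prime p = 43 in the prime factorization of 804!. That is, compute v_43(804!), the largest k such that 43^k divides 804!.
v_43(804!) = 18

Legendre's formula: v_p(n!) = Σ_{k ≥ 1} ⌊n / p^k⌋. For p = 43, n = 804, the terms are:
  ⌊804/43^1⌋ = ⌊804/43⌋ = 18
(the next term ⌊804/43^2⌋ = 0, terminating the sum). Summing: v_43(804!) = 18 = 18.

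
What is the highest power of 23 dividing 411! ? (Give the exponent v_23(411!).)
v_23(411!) = 17

Legendre's formula: v_p(n!) = Σ_{k ≥ 1} ⌊n / p^k⌋. For p = 23, n = 411, the terms are:
  ⌊411/23^1⌋ = ⌊411/23⌋ = 17
(the next term ⌊411/23^2⌋ = 0, terminating the sum). Summing: v_23(411!) = 17 = 17.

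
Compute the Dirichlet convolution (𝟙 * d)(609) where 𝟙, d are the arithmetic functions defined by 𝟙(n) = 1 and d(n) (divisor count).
(𝟙 * d)(609) = 27

Divisors of 609: [1, 3, 7, 21, 29, 87, 203, 609]. For each d | 609:
  d = 1: 𝟙(1) · d(609/1) = 1 · 8 = 8
  d = 3: 𝟙(3) · d(609/3) = 1 · 4 = 4
  d = 7: 𝟙(7) · d(609/7) = 1 · 4 = 4
  d = 21: 𝟙(21) · d(609/21) = 1 · 2 = 2
  d = 29: 𝟙(29) · d(609/29) = 1 · 4 = 4
  d = 87: 𝟙(87) · d(609/87) = 1 · 2 = 2
  d = 203: 𝟙(203) · d(609/203) = 1 · 2 = 2
  d = 609: 𝟙(609) · d(609/609) = 1 · 1 = 1
Summing: (𝟙 * d)(609) = 8 + 4 + 4 + 2 + 4 + 2 + 2 + 1 = 27.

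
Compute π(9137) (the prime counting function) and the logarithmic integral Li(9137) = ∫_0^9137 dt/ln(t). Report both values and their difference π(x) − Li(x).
π(9137) = 1133;  Li(9137) ≈ 1151.98;  π(x) − Li(x) ≈ -18.98.

Direct count of primes ≤ 9137 gives π(9137) = 1133. Numerical evaluation of the logarithmic integral gives Li(9137) ≈ 1151.98. The difference π(x) − Li(x) ≈ -18.98 is typically negative for small/moderate x (Li(x) overestimates), though Littlewood's theorem shows this sign changes infinitely often.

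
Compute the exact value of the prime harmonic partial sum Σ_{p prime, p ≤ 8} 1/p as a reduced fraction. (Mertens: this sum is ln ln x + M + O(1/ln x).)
Σ 1/p = 247/210

π(8) = 4, so the primes ≤ 8 are [2, 3, 5, 7]. Summing 1/p over these primes: 247/210 ≈ 1.1762. Mertens estimate ln ln(8) + 0.2615 ≈ 0.9936.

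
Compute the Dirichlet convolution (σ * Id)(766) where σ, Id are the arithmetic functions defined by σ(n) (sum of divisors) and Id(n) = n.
(σ * Id)(766) = 3835

Divisors of 766: [1, 2, 383, 766]. For each d | 766:
  d = 1: σ(1) · Id(766/1) = 1 · 766 = 766
  d = 2: σ(2) · Id(766/2) = 3 · 383 = 1149
  d = 383: σ(383) · Id(766/383) = 384 · 2 = 768
  d = 766: σ(766) · Id(766/766) = 1152 · 1 = 1152
Summing: (σ * Id)(766) = 766 + 1149 + 768 + 1152 = 3835.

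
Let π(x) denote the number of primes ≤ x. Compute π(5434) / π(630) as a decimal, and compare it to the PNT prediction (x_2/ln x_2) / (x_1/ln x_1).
π(5434)/π(630) = 717/114 ≈ 6.2895;  PNT prediction ≈ 6.4644.

π(630) = 114 and π(5434) = 717, so π(5434)/π(630) ≈ 6.2895. The PNT-predicted ratio is (5434/ln(5434)) / (630/ln(630)) ≈ 6.4644. The two agree to within a few percent, as expected.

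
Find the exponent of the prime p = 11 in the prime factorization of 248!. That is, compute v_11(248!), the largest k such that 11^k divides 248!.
v_11(248!) = 24

Legendre's formula: v_p(n!) = Σ_{k ≥ 1} ⌊n / p^k⌋. For p = 11, n = 248, the terms are:
  ⌊248/11^1⌋ = ⌊248/11⌋ = 22
  ⌊248/11^2⌋ = ⌊248/121⌋ = 2
(the next term ⌊248/11^3⌋ = 0, terminating the sum). Summing: v_11(248!) = 22 + 2 = 24.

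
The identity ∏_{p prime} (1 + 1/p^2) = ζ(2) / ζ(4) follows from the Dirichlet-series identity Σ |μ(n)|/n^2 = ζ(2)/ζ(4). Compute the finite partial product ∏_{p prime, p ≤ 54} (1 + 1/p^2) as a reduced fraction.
∏ = 5396954168104720000000000/3563579332076505044832837

The primes p ≤ 54 are [2, 3, 5, 7, 11, 13, 17, 19, 23, 29, 31, 37, 41, 43, 47, 53]. For each, (1 + 1/p^2) = (p^2 + 1)/p^2. Multiplying these fractions over p ∈ [2, 3, 5, 7, 11, 13, 17, 19, 23, 29, 31, 37, 41, 43, 47, 53] gives 5396954168104720000000000/3563579332076505044832837. (In the limit P → ∞ this tends to ζ(2)/ζ(4).)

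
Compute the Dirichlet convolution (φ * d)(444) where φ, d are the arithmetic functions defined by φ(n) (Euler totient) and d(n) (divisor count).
(φ * d)(444) = 1064

Divisors of 444: [1, 2, 3, 4, 6, 12, 37, 74, 111, 148, 222, 444]. For each d | 444:
  d = 1: φ(1) · d(444/1) = 1 · 12 = 12
  d = 2: φ(2) · d(444/2) = 1 · 8 = 8
  d = 3: φ(3) · d(444/3) = 2 · 6 = 12
  d = 4: φ(4) · d(444/4) = 2 · 4 = 8
  d = 6: φ(6) · d(444/6) = 2 · 4 = 8
  d = 12: φ(12) · d(444/12) = 4 · 2 = 8
  d = 37: φ(37) · d(444/37) = 36 · 6 = 216
  d = 74: φ(74) · d(444/74) = 36 · 4 = 144
  d = 111: φ(111) · d(444/111) = 72 · 3 = 216
  d = 148: φ(148) · d(444/148) = 72 · 2 = 144
  d = 222: φ(222) · d(444/222) = 72 · 2 = 144
  d = 444: φ(444) · d(444/444) = 144 · 1 = 144
Summing: (φ * d)(444) = 12 + 8 + 12 + 8 + 8 + 8 + 216 + 144 + 216 + 144 + 144 + 144 = 1064.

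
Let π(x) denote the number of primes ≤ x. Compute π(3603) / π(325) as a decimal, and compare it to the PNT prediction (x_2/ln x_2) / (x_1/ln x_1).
π(3603)/π(325) = 503/66 ≈ 7.6212;  PNT prediction ≈ 7.8296.

π(325) = 66 and π(3603) = 503, so π(3603)/π(325) ≈ 7.6212. The PNT-predicted ratio is (3603/ln(3603)) / (325/ln(325)) ≈ 7.8296. The two agree to within a few percent, as expected.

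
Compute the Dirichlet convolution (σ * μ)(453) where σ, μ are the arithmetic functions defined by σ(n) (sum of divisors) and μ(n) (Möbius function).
(σ * μ)(453) = 453

Divisors of 453: [1, 3, 151, 453]. For each d | 453:
  d = 1: σ(1) · μ(453/1) = 1 · 1 = 1
  d = 3: σ(3) · μ(453/3) = 4 · -1 = -4
  d = 151: σ(151) · μ(453/151) = 152 · -1 = -152
  d = 453: σ(453) · μ(453/453) = 608 · 1 = 608
Summing: (σ * μ)(453) = 1 + -4 + -152 + 608 = 453.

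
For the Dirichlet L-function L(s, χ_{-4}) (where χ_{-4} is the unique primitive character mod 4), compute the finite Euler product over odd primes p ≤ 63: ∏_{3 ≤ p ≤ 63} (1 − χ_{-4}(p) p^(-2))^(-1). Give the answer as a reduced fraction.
∏ = 41649646786025278187758845901/45453901250007819878400000000

The odd primes p ≤ 63 are [3, 5, 7, 11, 13, 17, 19, 23, 29, 31, 37, 41, 43, 47, 53, 59, 61]. For each, χ(p) = 1 if p ≡ 1 mod 4, χ(p) = −1 if p ≡ 3 mod 4. Taking (1 − χ(p)/p^2)^(-1) = p^2/(p^2 − χ(p)): (1 − (-1)/3^2)^(-1) · (1 − (1)/5^2)^(-1) · (1 − (-1)/7^2)^(-1) · (1 − (-1)/11^2)^(-1) · (1 − (1)/13^2)^(-1) · (1 − (1)/17^2)^(-1) · (1 − (-1)/19^2)^(-1) · (1 − (-1)/23^2)^(-1) · (1 − (1)/29^2)^(-1) · (1 − (-1)/31^2)^(-1) · (1 − (1)/37^2)^(-1) · (1 − (1)/41^2)^(-1) · (1 − (-1)/43^2)^(-1) · (1 − (-1)/47^2)^(-1) · (1 − (1)/53^2)^(-1) · (1 − (-1)/59^2)^(-1) · (1 − (1)/61^2)^(-1) = 41649646786025278187758845901/45453901250007819878400000000.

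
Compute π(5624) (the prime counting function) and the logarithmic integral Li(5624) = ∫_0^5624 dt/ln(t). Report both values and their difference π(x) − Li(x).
π(5624) = 739;  Li(5624) ≈ 757.03;  π(x) − Li(x) ≈ -18.03.

Direct count of primes ≤ 5624 gives π(5624) = 739. Numerical evaluation of the logarithmic integral gives Li(5624) ≈ 757.03. The difference π(x) − Li(x) ≈ -18.03 is typically negative for small/moderate x (Li(x) overestimates), though Littlewood's theorem shows this sign changes infinitely often.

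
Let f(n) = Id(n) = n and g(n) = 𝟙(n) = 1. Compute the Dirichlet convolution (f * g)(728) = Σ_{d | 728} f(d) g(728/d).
(Id * 𝟙)(728) = 1680

Divisors of 728: [1, 2, 4, 7, 8, 13, 14, 26, 28, 52, 56, 91, 104, 182, 364, 728]. For each d | 728:
  d = 1: Id(1) · 𝟙(728/1) = 1 · 1 = 1
  d = 2: Id(2) · 𝟙(728/2) = 2 · 1 = 2
  d = 4: Id(4) · 𝟙(728/4) = 4 · 1 = 4
  d = 7: Id(7) · 𝟙(728/7) = 7 · 1 = 7
  d = 8: Id(8) · 𝟙(728/8) = 8 · 1 = 8
  d = 13: Id(13) · 𝟙(728/13) = 13 · 1 = 13
  d = 14: Id(14) · 𝟙(728/14) = 14 · 1 = 14
  d = 26: Id(26) · 𝟙(728/26) = 26 · 1 = 26
  d = 28: Id(28) · 𝟙(728/28) = 28 · 1 = 28
  d = 52: Id(52) · 𝟙(728/52) = 52 · 1 = 52
  d = 56: Id(56) · 𝟙(728/56) = 56 · 1 = 56
  d = 91: Id(91) · 𝟙(728/91) = 91 · 1 = 91
  d = 104: Id(104) · 𝟙(728/104) = 104 · 1 = 104
  d = 182: Id(182) · 𝟙(728/182) = 182 · 1 = 182
  d = 364: Id(364) · 𝟙(728/364) = 364 · 1 = 364
  d = 728: Id(728) · 𝟙(728/728) = 728 · 1 = 728
Summing: (Id * 𝟙)(728) = 1 + 2 + 4 + 7 + 8 + 13 + 14 + 26 + 28 + 52 + 56 + 91 + 104 + 182 + 364 + 728 = 1680.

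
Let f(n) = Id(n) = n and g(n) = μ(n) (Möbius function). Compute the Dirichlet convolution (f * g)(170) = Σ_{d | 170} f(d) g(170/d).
(Id * μ)(170) = 64

Divisors of 170: [1, 2, 5, 10, 17, 34, 85, 170]. For each d | 170:
  d = 1: Id(1) · μ(170/1) = 1 · -1 = -1
  d = 2: Id(2) · μ(170/2) = 2 · 1 = 2
  d = 5: Id(5) · μ(170/5) = 5 · 1 = 5
  d = 10: Id(10) · μ(170/10) = 10 · -1 = -10
  d = 17: Id(17) · μ(170/17) = 17 · 1 = 17
  d = 34: Id(34) · μ(170/34) = 34 · -1 = -34
  d = 85: Id(85) · μ(170/85) = 85 · -1 = -85
  d = 170: Id(170) · μ(170/170) = 170 · 1 = 170
Summing: (Id * μ)(170) = -1 + 2 + 5 + -10 + 17 + -34 + -85 + 170 = 64.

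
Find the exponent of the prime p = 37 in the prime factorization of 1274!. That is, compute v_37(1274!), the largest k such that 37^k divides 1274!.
v_37(1274!) = 34

Legendre's formula: v_p(n!) = Σ_{k ≥ 1} ⌊n / p^k⌋. For p = 37, n = 1274, the terms are:
  ⌊1274/37^1⌋ = ⌊1274/37⌋ = 34
(the next term ⌊1274/37^2⌋ = 0, terminating the sum). Summing: v_37(1274!) = 34 = 34.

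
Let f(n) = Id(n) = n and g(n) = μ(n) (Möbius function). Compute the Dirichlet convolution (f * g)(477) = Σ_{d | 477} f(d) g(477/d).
(Id * μ)(477) = 312

Divisors of 477: [1, 3, 9, 53, 159, 477]. For each d | 477:
  d = 1: Id(1) · μ(477/1) = 1 · 0 = 0
  d = 3: Id(3) · μ(477/3) = 3 · 1 = 3
  d = 9: Id(9) · μ(477/9) = 9 · -1 = -9
  d = 53: Id(53) · μ(477/53) = 53 · 0 = 0
  d = 159: Id(159) · μ(477/159) = 159 · -1 = -159
  d = 477: Id(477) · μ(477/477) = 477 · 1 = 477
Summing: (Id * μ)(477) = 0 + 3 + -9 + 0 + -159 + 477 = 312.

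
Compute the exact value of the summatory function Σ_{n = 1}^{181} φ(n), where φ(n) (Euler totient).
Σ_{n ≤ 181} φ(n) = 10060

Compute φ(n) for each 1 ≤ n ≤ 181: φ(1) = 1, φ(2) = 1, φ(3) = 2, φ(4) = 2, φ(5) = 4, φ(6) = 2, φ(7) = 6, φ(8) = 4, φ(9) = 6, φ(10) = 4, φ(11) = 10, φ(12) = 4, φ(13) = 12, φ(14) = 6, φ(15) = 8, φ(16) = 8, φ(17) = 16, φ(18) = 6, φ(19) = 18, φ(20) = 8, φ(21) = 12, φ(22) = 10, φ(23) = 22, φ(24) = 8, φ(25) = 20, φ(26) = 12, φ(27) = 18, φ(28) = 12, φ(29) = 28, φ(30) = 8, φ(31) = 30, φ(32) = 16, φ(33) = 20, φ(34) = 16, φ(35) = 24, φ(36) = 12, φ(37) = 36, φ(38) = 18, φ(39) = 24, φ(40) = 16, φ(41) = 40, φ(42) = 12, φ(43) = 42, φ(44) = 20, φ(45) = 24, φ(46) = 22, φ(47) = 46, φ(48) = 16, φ(49) = 42, φ(50) = 20, φ(51) = 32, φ(52) = 24, φ(53) = 52, φ(54) = 18, φ(55) = 40, φ(56) = 24, φ(57) = 36, φ(58) = 28, φ(59) = 58, φ(60) = 16, φ(61) = 60, φ(62) = 30, φ(63) = 36, φ(64) = 32, φ(65) = 48, φ(66) = 20, φ(67) = 66, φ(68) = 32, φ(69) = 44, φ(70) = 24, φ(71) = 70, φ(72) = 24, φ(73) = 72, φ(74) = 36, φ(75) = 40, φ(76) = 36, φ(77) = 60, φ(78) = 24, φ(79) = 78, φ(80) = 32, φ(81) = 54, φ(82) = 40, φ(83) = 82, φ(84) = 24, φ(85) = 64, φ(86) = 42, φ(87) = 56, φ(88) = 40, φ(89) = 88, φ(90) = 24, φ(91) = 72, φ(92) = 44, φ(93) = 60, φ(94) = 46, φ(95) = 72, φ(96) = 32, φ(97) = 96, φ(98) = 42, φ(99) = 60, φ(100) = 40, φ(101) = 100, φ(102) = 32, φ(103) = 102, φ(104) = 48, φ(105) = 48, φ(106) = 52, φ(107) = 106, φ(108) = 36, φ(109) = 108, φ(110) = 40, φ(111) = 72, φ(112) = 48, φ(113) = 112, φ(114) = 36, φ(115) = 88, φ(116) = 56, φ(117) = 72, φ(118) = 58, φ(119) = 96, φ(120) = 32, φ(121) = 110, φ(122) = 60, φ(123) = 80, φ(124) = 60, φ(125) = 100, φ(126) = 36, φ(127) = 126, φ(128) = 64, φ(129) = 84, φ(130) = 48, φ(131) = 130, φ(132) = 40, φ(133) = 108, φ(134) = 66, φ(135) = 72, φ(136) = 64, φ(137) = 136, φ(138) = 44, φ(139) = 138, φ(140) = 48, φ(141) = 92, φ(142) = 70, φ(143) = 120, φ(144) = 48, φ(145) = 112, φ(146) = 72, φ(147) = 84, φ(148) = 72, φ(149) = 148, φ(150) = 40, φ(151) = 150, φ(152) = 72, φ(153) = 96, φ(154) = 60, φ(155) = 120, φ(156) = 48, φ(157) = 156, φ(158) = 78, φ(159) = 104, φ(160) = 64, φ(161) = 132, φ(162) = 54, φ(163) = 162, φ(164) = 80, φ(165) = 80, φ(166) = 82, φ(167) = 166, φ(168) = 48, φ(169) = 156, φ(170) = 64, φ(171) = 108, φ(172) = 84, φ(173) = 172, φ(174) = 56, φ(175) = 120, φ(176) = 80, φ(177) = 116, φ(178) = 88, φ(179) = 178, φ(180) = 48, φ(181) = 180. Summing all 181 values: 10060. (Average order: Σ_{n ≤ x} φ(n) ~ (3/π²) x². For x = 181, (3/π²)·181² ≈ 9958.15.)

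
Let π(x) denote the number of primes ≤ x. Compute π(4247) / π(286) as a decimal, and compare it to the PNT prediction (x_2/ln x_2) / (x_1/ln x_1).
π(4247)/π(286) = 582/61 ≈ 9.5410;  PNT prediction ≈ 10.0538.

π(286) = 61 and π(4247) = 582, so π(4247)/π(286) ≈ 9.5410. The PNT-predicted ratio is (4247/ln(4247)) / (286/ln(286)) ≈ 10.0538. The two agree to within a few percent, as expected.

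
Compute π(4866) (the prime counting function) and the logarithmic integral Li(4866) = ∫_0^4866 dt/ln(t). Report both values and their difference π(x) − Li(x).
π(4866) = 651;  Li(4866) ≈ 668.52;  π(x) − Li(x) ≈ -17.52.

Direct count of primes ≤ 4866 gives π(4866) = 651. Numerical evaluation of the logarithmic integral gives Li(4866) ≈ 668.52. The difference π(x) − Li(x) ≈ -17.52 is typically negative for small/moderate x (Li(x) overestimates), though Littlewood's theorem shows this sign changes infinitely often.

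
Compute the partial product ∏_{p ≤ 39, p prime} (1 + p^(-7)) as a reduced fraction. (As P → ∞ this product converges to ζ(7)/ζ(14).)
∏ = 228018297549409144061012751313154880100808796638571013381923478410878979964928/226144123234654878853445211850814351110881099376313221108562837934941141853125

The primes p ≤ 39 are [2, 3, 5, 7, 11, 13, 17, 19, 23, 29, 31, 37]. For each, (1 + 1/p^7) = (p^7 + 1)/p^7. Multiplying these fractions over p ∈ [2, 3, 5, 7, 11, 13, 17, 19, 23, 29, 31, 37] gives 228018297549409144061012751313154880100808796638571013381923478410878979964928/226144123234654878853445211850814351110881099376313221108562837934941141853125. (In the limit P → ∞ this tends to ζ(7)/ζ(14).)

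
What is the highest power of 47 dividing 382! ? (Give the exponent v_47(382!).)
v_47(382!) = 8

Legendre's formula: v_p(n!) = Σ_{k ≥ 1} ⌊n / p^k⌋. For p = 47, n = 382, the terms are:
  ⌊382/47^1⌋ = ⌊382/47⌋ = 8
(the next term ⌊382/47^2⌋ = 0, terminating the sum). Summing: v_47(382!) = 8 = 8.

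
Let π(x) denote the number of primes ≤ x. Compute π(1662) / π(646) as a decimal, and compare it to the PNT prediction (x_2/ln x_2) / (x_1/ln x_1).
π(1662)/π(646) = 260/117 ≈ 2.2222;  PNT prediction ≈ 2.2449.

π(646) = 117 and π(1662) = 260, so π(1662)/π(646) ≈ 2.2222. The PNT-predicted ratio is (1662/ln(1662)) / (646/ln(646)) ≈ 2.2449. The two agree to within a few percent, as expected.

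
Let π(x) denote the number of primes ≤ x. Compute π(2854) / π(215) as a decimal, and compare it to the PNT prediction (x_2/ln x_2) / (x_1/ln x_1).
π(2854)/π(215) = 414/47 ≈ 8.8085;  PNT prediction ≈ 8.9603.

π(215) = 47 and π(2854) = 414, so π(2854)/π(215) ≈ 8.8085. The PNT-predicted ratio is (2854/ln(2854)) / (215/ln(215)) ≈ 8.9603. The two agree to within a few percent, as expected.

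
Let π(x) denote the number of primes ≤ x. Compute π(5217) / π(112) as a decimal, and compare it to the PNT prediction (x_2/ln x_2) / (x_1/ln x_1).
π(5217)/π(112) = 693/29 ≈ 23.8966;  PNT prediction ≈ 25.6773.

π(112) = 29 and π(5217) = 693, so π(5217)/π(112) ≈ 23.8966. The PNT-predicted ratio is (5217/ln(5217)) / (112/ln(112)) ≈ 25.6773. The two agree to within a few percent, as expected.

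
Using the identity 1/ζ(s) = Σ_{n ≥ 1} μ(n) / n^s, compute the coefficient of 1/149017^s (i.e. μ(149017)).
μ(149017) = 1

Factor n = 149017 = 11 · 19 · 23 · 31. μ(n) = 0 if any exponent ≥ 2 (not squarefree); otherwise μ(n) = (−1)^{ω(n)} where ω(n) is the number of distinct prime factors. Applying: μ(149017) = 1.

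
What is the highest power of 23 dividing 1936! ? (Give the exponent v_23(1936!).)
v_23(1936!) = 87

Legendre's formula: v_p(n!) = Σ_{k ≥ 1} ⌊n / p^k⌋. For p = 23, n = 1936, the terms are:
  ⌊1936/23^1⌋ = ⌊1936/23⌋ = 84
  ⌊1936/23^2⌋ = ⌊1936/529⌋ = 3
(the next term ⌊1936/23^3⌋ = 0, terminating the sum). Summing: v_23(1936!) = 84 + 3 = 87.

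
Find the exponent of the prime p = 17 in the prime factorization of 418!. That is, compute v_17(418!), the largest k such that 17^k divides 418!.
v_17(418!) = 25

Legendre's formula: v_p(n!) = Σ_{k ≥ 1} ⌊n / p^k⌋. For p = 17, n = 418, the terms are:
  ⌊418/17^1⌋ = ⌊418/17⌋ = 24
  ⌊418/17^2⌋ = ⌊418/289⌋ = 1
(the next term ⌊418/17^3⌋ = 0, terminating the sum). Summing: v_17(418!) = 24 + 1 = 25.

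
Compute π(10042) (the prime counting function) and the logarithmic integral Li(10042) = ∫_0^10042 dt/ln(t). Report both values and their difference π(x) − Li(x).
π(10042) = 1233;  Li(10042) ≈ 1250.70;  π(x) − Li(x) ≈ -17.70.

Direct count of primes ≤ 10042 gives π(10042) = 1233. Numerical evaluation of the logarithmic integral gives Li(10042) ≈ 1250.70. The difference π(x) − Li(x) ≈ -17.70 is typically negative for small/moderate x (Li(x) overestimates), though Littlewood's theorem shows this sign changes infinitely often.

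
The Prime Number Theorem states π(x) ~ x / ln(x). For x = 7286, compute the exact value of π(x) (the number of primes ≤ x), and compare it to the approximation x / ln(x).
π(7286) = 929;  x/ln(x) ≈ 819.23;  relative error ≈ 11.82%.

Directly count primes up to 7286: π(7286) = 929. The PNT approximation gives 7286/ln(7286) ≈ 7286/8.89371 ≈ 819.23. Relative error (π(x) − x/ln(x)) / π(x) ≈ 11.82%; the approximation is known to undercount slightly (Li(x) is a better estimate).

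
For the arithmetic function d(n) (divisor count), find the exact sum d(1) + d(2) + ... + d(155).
Σ_{n ≤ 155} d(n) = 808

Compute d(n) for each 1 ≤ n ≤ 155: d(1) = 1, d(2) = 2, d(3) = 2, d(4) = 3, d(5) = 2, d(6) = 4, d(7) = 2, d(8) = 4, d(9) = 3, d(10) = 4, d(11) = 2, d(12) = 6, d(13) = 2, d(14) = 4, d(15) = 4, d(16) = 5, d(17) = 2, d(18) = 6, d(19) = 2, d(20) = 6, d(21) = 4, d(22) = 4, d(23) = 2, d(24) = 8, d(25) = 3, d(26) = 4, d(27) = 4, d(28) = 6, d(29) = 2, d(30) = 8, d(31) = 2, d(32) = 6, d(33) = 4, d(34) = 4, d(35) = 4, d(36) = 9, d(37) = 2, d(38) = 4, d(39) = 4, d(40) = 8, d(41) = 2, d(42) = 8, d(43) = 2, d(44) = 6, d(45) = 6, d(46) = 4, d(47) = 2, d(48) = 10, d(49) = 3, d(50) = 6, d(51) = 4, d(52) = 6, d(53) = 2, d(54) = 8, d(55) = 4, d(56) = 8, d(57) = 4, d(58) = 4, d(59) = 2, d(60) = 12, d(61) = 2, d(62) = 4, d(63) = 6, d(64) = 7, d(65) = 4, d(66) = 8, d(67) = 2, d(68) = 6, d(69) = 4, d(70) = 8, d(71) = 2, d(72) = 12, d(73) = 2, d(74) = 4, d(75) = 6, d(76) = 6, d(77) = 4, d(78) = 8, d(79) = 2, d(80) = 10, d(81) = 5, d(82) = 4, d(83) = 2, d(84) = 12, d(85) = 4, d(86) = 4, d(87) = 4, d(88) = 8, d(89) = 2, d(90) = 12, d(91) = 4, d(92) = 6, d(93) = 4, d(94) = 4, d(95) = 4, d(96) = 12, d(97) = 2, d(98) = 6, d(99) = 6, d(100) = 9, d(101) = 2, d(102) = 8, d(103) = 2, d(104) = 8, d(105) = 8, d(106) = 4, d(107) = 2, d(108) = 12, d(109) = 2, d(110) = 8, d(111) = 4, d(112) = 10, d(113) = 2, d(114) = 8, d(115) = 4, d(116) = 6, d(117) = 6, d(118) = 4, d(119) = 4, d(120) = 16, d(121) = 3, d(122) = 4, d(123) = 4, d(124) = 6, d(125) = 4, d(126) = 12, d(127) = 2, d(128) = 8, d(129) = 4, d(130) = 8, d(131) = 2, d(132) = 12, d(133) = 4, d(134) = 4, d(135) = 8, d(136) = 8, d(137) = 2, d(138) = 8, d(139) = 2, d(140) = 12, d(141) = 4, d(142) = 4, d(143) = 4, d(144) = 15, d(145) = 4, d(146) = 4, d(147) = 6, d(148) = 6, d(149) = 2, d(150) = 12, d(151) = 2, d(152) = 8, d(153) = 6, d(154) = 8, d(155) = 4. Summing all 155 values: 808. (Dirichlet's divisor formula: Σ_{n ≤ x} d(n) = x ln(x) + (2γ − 1) x + O(√x). For x = 155, the asymptotic estimate is ≈ 805.67.)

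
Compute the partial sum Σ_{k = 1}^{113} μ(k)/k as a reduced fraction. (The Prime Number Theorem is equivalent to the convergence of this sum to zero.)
Σ μ(k)/k = -116611872191453221503941654091901560637733903/4515722091488229684020743755934808927610669570

Values of μ(k) for 1 ≤ k ≤ 113: μ(1) = 1, μ(2) = -1, μ(3) = -1, μ(5) = -1, μ(6) = 1, μ(7) = -1, μ(10) = 1, μ(11) = -1, μ(13) = -1, μ(14) = 1, μ(15) = 1, μ(17) = -1, μ(19) = -1, μ(21) = 1, μ(22) = 1, μ(23) = -1, μ(26) = 1, μ(29) = -1, μ(30) = -1, μ(31) = -1, μ(33) = 1, μ(34) = 1, μ(35) = 1, μ(37) = -1, μ(38) = 1, μ(39) = 1, μ(41) = -1, μ(42) = -1, μ(43) = -1, μ(46) = 1, μ(47) = -1, μ(51) = 1, μ(53) = -1, μ(55) = 1, μ(57) = 1, μ(58) = 1, μ(59) = -1, μ(61) = -1, μ(62) = 1, μ(65) = 1, μ(66) = -1, μ(67) = -1, μ(69) = 1, μ(70) = -1, μ(71) = -1, μ(73) = -1, μ(74) = 1, μ(77) = 1, μ(78) = -1, μ(79) = -1, μ(82) = 1, μ(83) = -1, μ(85) = 1, μ(86) = 1, μ(87) = 1, μ(89) = -1, μ(91) = 1, μ(93) = 1, μ(94) = 1, μ(95) = 1, μ(97) = -1, μ(101) = -1, μ(102) = -1, μ(103) = -1, μ(105) = -1, μ(106) = 1, μ(107) = -1, μ(109) = -1, μ(110) = -1, μ(111) = 1, μ(113) = -1, with μ = 0 on non-squarefree integers. Summing μ(k)/k for k where μ(k) ≠ 0 gives -116611872191453221503941654091901560637733903/4515722091488229684020743755934808927610669570 ≈ -0.0258. (PNT ⟺ this sum → 0 as n → ∞.)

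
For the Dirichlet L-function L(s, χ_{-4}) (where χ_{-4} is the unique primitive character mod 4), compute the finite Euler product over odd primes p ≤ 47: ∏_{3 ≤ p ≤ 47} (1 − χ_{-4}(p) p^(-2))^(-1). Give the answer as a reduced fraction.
∏ = 114726379539814929565547/125247697987829760000000

The odd primes p ≤ 47 are [3, 5, 7, 11, 13, 17, 19, 23, 29, 31, 37, 41, 43, 47]. For each, χ(p) = 1 if p ≡ 1 mod 4, χ(p) = −1 if p ≡ 3 mod 4. Taking (1 − χ(p)/p^2)^(-1) = p^2/(p^2 − χ(p)): (1 − (-1)/3^2)^(-1) · (1 − (1)/5^2)^(-1) · (1 − (-1)/7^2)^(-1) · (1 − (-1)/11^2)^(-1) · (1 − (1)/13^2)^(-1) · (1 − (1)/17^2)^(-1) · (1 − (-1)/19^2)^(-1) · (1 − (-1)/23^2)^(-1) · (1 − (1)/29^2)^(-1) · (1 − (-1)/31^2)^(-1) · (1 − (1)/37^2)^(-1) · (1 − (1)/41^2)^(-1) · (1 − (-1)/43^2)^(-1) · (1 − (-1)/47^2)^(-1) = 114726379539814929565547/125247697987829760000000.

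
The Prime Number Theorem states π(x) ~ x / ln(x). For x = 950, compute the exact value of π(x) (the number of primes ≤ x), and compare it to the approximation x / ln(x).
π(950) = 161;  x/ln(x) ≈ 138.56;  relative error ≈ 13.94%.

Directly count primes up to 950: π(950) = 161. The PNT approximation gives 950/ln(950) ≈ 950/6.85646 ≈ 138.56. Relative error (π(x) − x/ln(x)) / π(x) ≈ 13.94%; the approximation is known to undercount slightly (Li(x) is a better estimate).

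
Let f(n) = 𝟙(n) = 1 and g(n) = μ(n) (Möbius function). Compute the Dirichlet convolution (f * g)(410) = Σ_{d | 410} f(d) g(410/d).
(𝟙 * μ)(410) = 0

Divisors of 410: [1, 2, 5, 10, 41, 82, 205, 410]. For each d | 410:
  d = 1: 𝟙(1) · μ(410/1) = 1 · -1 = -1
  d = 2: 𝟙(2) · μ(410/2) = 1 · 1 = 1
  d = 5: 𝟙(5) · μ(410/5) = 1 · 1 = 1
  d = 10: 𝟙(10) · μ(410/10) = 1 · -1 = -1
  d = 41: 𝟙(41) · μ(410/41) = 1 · 1 = 1
  d = 82: 𝟙(82) · μ(410/82) = 1 · -1 = -1
  d = 205: 𝟙(205) · μ(410/205) = 1 · -1 = -1
  d = 410: 𝟙(410) · μ(410/410) = 1 · 1 = 1
Summing: (𝟙 * μ)(410) = -1 + 1 + 1 + -1 + 1 + -1 + -1 + 1 = 0.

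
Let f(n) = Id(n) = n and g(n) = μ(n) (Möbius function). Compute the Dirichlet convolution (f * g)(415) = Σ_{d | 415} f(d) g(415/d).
(Id * μ)(415) = 328

Divisors of 415: [1, 5, 83, 415]. For each d | 415:
  d = 1: Id(1) · μ(415/1) = 1 · 1 = 1
  d = 5: Id(5) · μ(415/5) = 5 · -1 = -5
  d = 83: Id(83) · μ(415/83) = 83 · -1 = -83
  d = 415: Id(415) · μ(415/415) = 415 · 1 = 415
Summing: (Id * μ)(415) = 1 + -5 + -83 + 415 = 328.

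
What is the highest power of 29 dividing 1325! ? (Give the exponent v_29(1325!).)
v_29(1325!) = 46

Legendre's formula: v_p(n!) = Σ_{k ≥ 1} ⌊n / p^k⌋. For p = 29, n = 1325, the terms are:
  ⌊1325/29^1⌋ = ⌊1325/29⌋ = 45
  ⌊1325/29^2⌋ = ⌊1325/841⌋ = 1
(the next term ⌊1325/29^3⌋ = 0, terminating the sum). Summing: v_29(1325!) = 45 + 1 = 46.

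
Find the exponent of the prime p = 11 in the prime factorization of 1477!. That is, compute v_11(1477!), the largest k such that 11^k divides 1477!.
v_11(1477!) = 147

Legendre's formula: v_p(n!) = Σ_{k ≥ 1} ⌊n / p^k⌋. For p = 11, n = 1477, the terms are:
  ⌊1477/11^1⌋ = ⌊1477/11⌋ = 134
  ⌊1477/11^2⌋ = ⌊1477/121⌋ = 12
  ⌊1477/11^3⌋ = ⌊1477/1331⌋ = 1
(the next term ⌊1477/11^4⌋ = 0, terminating the sum). Summing: v_11(1477!) = 134 + 12 + 1 = 147.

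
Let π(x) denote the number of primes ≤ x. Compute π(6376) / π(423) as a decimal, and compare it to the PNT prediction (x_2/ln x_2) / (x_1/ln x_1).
π(6376)/π(423) = 831/82 ≈ 10.1341;  PNT prediction ≈ 10.4053.

π(423) = 82 and π(6376) = 831, so π(6376)/π(423) ≈ 10.1341. The PNT-predicted ratio is (6376/ln(6376)) / (423/ln(423)) ≈ 10.4053. The two agree to within a few percent, as expected.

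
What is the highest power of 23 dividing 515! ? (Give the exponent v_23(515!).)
v_23(515!) = 22

Legendre's formula: v_p(n!) = Σ_{k ≥ 1} ⌊n / p^k⌋. For p = 23, n = 515, the terms are:
  ⌊515/23^1⌋ = ⌊515/23⌋ = 22
(the next term ⌊515/23^2⌋ = 0, terminating the sum). Summing: v_23(515!) = 22 = 22.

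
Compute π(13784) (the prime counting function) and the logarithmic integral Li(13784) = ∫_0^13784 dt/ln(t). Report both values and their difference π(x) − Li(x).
π(13784) = 1630;  Li(13784) ≈ 1649.62;  π(x) − Li(x) ≈ -19.62.

Direct count of primes ≤ 13784 gives π(13784) = 1630. Numerical evaluation of the logarithmic integral gives Li(13784) ≈ 1649.62. The difference π(x) − Li(x) ≈ -19.62 is typically negative for small/moderate x (Li(x) overestimates), though Littlewood's theorem shows this sign changes infinitely often.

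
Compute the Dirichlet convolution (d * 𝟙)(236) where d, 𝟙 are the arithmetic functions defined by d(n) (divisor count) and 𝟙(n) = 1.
(d * 𝟙)(236) = 18

Divisors of 236: [1, 2, 4, 59, 118, 236]. For each d | 236:
  d = 1: d(1) · 𝟙(236/1) = 1 · 1 = 1
  d = 2: d(2) · 𝟙(236/2) = 2 · 1 = 2
  d = 4: d(4) · 𝟙(236/4) = 3 · 1 = 3
  d = 59: d(59) · 𝟙(236/59) = 2 · 1 = 2
  d = 118: d(118) · 𝟙(236/118) = 4 · 1 = 4
  d = 236: d(236) · 𝟙(236/236) = 6 · 1 = 6
Summing: (d * 𝟙)(236) = 1 + 2 + 3 + 2 + 4 + 6 = 18.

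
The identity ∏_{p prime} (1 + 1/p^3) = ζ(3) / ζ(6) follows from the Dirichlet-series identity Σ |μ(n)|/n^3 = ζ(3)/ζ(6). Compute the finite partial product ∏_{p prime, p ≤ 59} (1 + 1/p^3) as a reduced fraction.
∏ = 49015348118957287693667429084900240520118272/41484639097894743448712899010350912764324083

The primes p ≤ 59 are [2, 3, 5, 7, 11, 13, 17, 19, 23, 29, 31, 37, 41, 43, 47, 53, 59]. For each, (1 + 1/p^3) = (p^3 + 1)/p^3. Multiplying these fractions over p ∈ [2, 3, 5, 7, 11, 13, 17, 19, 23, 29, 31, 37, 41, 43, 47, 53, 59] gives 49015348118957287693667429084900240520118272/41484639097894743448712899010350912764324083. (In the limit P → ∞ this tends to ζ(3)/ζ(6).)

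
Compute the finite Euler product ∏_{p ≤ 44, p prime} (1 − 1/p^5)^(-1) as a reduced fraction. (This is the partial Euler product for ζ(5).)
∏ = 1572482291224969810929353517600303098269844539827384419450979869/1516482033755337998564749447506198249900022724140786873799147520

The primes p ≤ 44 are [2, 3, 5, 7, 11, 13, 17, 19, 23, 29, 31, 37, 41, 43]. For each prime, (1 − 1/p^5)^(-1) = p^5 / (p^5 − 1). The product is (1 − 1/2^5)^(-1), (1 − 1/3^5)^(-1), (1 − 1/5^5)^(-1), (1 − 1/7^5)^(-1), (1 − 1/11^5)^(-1), (1 − 1/13^5)^(-1), (1 − 1/17^5)^(-1), (1 − 1/19^5)^(-1), (1 − 1/23^5)^(-1), (1 − 1/29^5)^(-1), (1 − 1/31^5)^(-1), (1 − 1/37^5)^(-1), (1 − 1/41^5)^(-1), (1 − 1/43^5)^(-1) = ∏ p^5 / (p^5 − 1) = 1572482291224969810929353517600303098269844539827384419450979869/1516482033755337998564749447506198249900022724140786873799147520.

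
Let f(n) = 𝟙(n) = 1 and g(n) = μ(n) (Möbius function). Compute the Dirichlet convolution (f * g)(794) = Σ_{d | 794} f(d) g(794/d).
(𝟙 * μ)(794) = 0

Divisors of 794: [1, 2, 397, 794]. For each d | 794:
  d = 1: 𝟙(1) · μ(794/1) = 1 · 1 = 1
  d = 2: 𝟙(2) · μ(794/2) = 1 · -1 = -1
  d = 397: 𝟙(397) · μ(794/397) = 1 · -1 = -1
  d = 794: 𝟙(794) · μ(794/794) = 1 · 1 = 1
Summing: (𝟙 * μ)(794) = 1 + -1 + -1 + 1 = 0.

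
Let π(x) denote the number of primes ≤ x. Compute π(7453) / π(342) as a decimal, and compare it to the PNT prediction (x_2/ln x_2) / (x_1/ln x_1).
π(7453)/π(342) = 943/68 ≈ 13.8676;  PNT prediction ≈ 14.2608.

π(342) = 68 and π(7453) = 943, so π(7453)/π(342) ≈ 13.8676. The PNT-predicted ratio is (7453/ln(7453)) / (342/ln(342)) ≈ 14.2608. The two agree to within a few percent, as expected.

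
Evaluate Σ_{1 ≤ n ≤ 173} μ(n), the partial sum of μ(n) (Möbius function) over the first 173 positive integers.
Σ_{n ≤ 173} μ(n) = -3

Compute μ(n) for each 1 ≤ n ≤ 173: μ(1) = 1, μ(2) = -1, μ(3) = -1, μ(4) = 0, μ(5) = -1, μ(6) = 1, μ(7) = -1, μ(8) = 0, μ(9) = 0, μ(10) = 1, μ(11) = -1, μ(12) = 0, μ(13) = -1, μ(14) = 1, μ(15) = 1, μ(16) = 0, μ(17) = -1, μ(18) = 0, μ(19) = -1, μ(20) = 0, μ(21) = 1, μ(22) = 1, μ(23) = -1, μ(24) = 0, μ(25) = 0, μ(26) = 1, μ(27) = 0, μ(28) = 0, μ(29) = -1, μ(30) = -1, μ(31) = -1, μ(32) = 0, μ(33) = 1, μ(34) = 1, μ(35) = 1, μ(36) = 0, μ(37) = -1, μ(38) = 1, μ(39) = 1, μ(40) = 0, μ(41) = -1, μ(42) = -1, μ(43) = -1, μ(44) = 0, μ(45) = 0, μ(46) = 1, μ(47) = -1, μ(48) = 0, μ(49) = 0, μ(50) = 0, μ(51) = 1, μ(52) = 0, μ(53) = -1, μ(54) = 0, μ(55) = 1, μ(56) = 0, μ(57) = 1, μ(58) = 1, μ(59) = -1, μ(60) = 0, μ(61) = -1, μ(62) = 1, μ(63) = 0, μ(64) = 0, μ(65) = 1, μ(66) = -1, μ(67) = -1, μ(68) = 0, μ(69) = 1, μ(70) = -1, μ(71) = -1, μ(72) = 0, μ(73) = -1, μ(74) = 1, μ(75) = 0, μ(76) = 0, μ(77) = 1, μ(78) = -1, μ(79) = -1, μ(80) = 0, μ(81) = 0, μ(82) = 1, μ(83) = -1, μ(84) = 0, μ(85) = 1, μ(86) = 1, μ(87) = 1, μ(88) = 0, μ(89) = -1, μ(90) = 0, μ(91) = 1, μ(92) = 0, μ(93) = 1, μ(94) = 1, μ(95) = 1, μ(96) = 0, μ(97) = -1, μ(98) = 0, μ(99) = 0, μ(100) = 0, μ(101) = -1, μ(102) = -1, μ(103) = -1, μ(104) = 0, μ(105) = -1, μ(106) = 1, μ(107) = -1, μ(108) = 0, μ(109) = -1, μ(110) = -1, μ(111) = 1, μ(112) = 0, μ(113) = -1, μ(114) = -1, μ(115) = 1, μ(116) = 0, μ(117) = 0, μ(118) = 1, μ(119) = 1, μ(120) = 0, μ(121) = 0, μ(122) = 1, μ(123) = 1, μ(124) = 0, μ(125) = 0, μ(126) = 0, μ(127) = -1, μ(128) = 0, μ(129) = 1, μ(130) = -1, μ(131) = -1, μ(132) = 0, μ(133) = 1, μ(134) = 1, μ(135) = 0, μ(136) = 0, μ(137) = -1, μ(138) = -1, μ(139) = -1, μ(140) = 0, μ(141) = 1, μ(142) = 1, μ(143) = 1, μ(144) = 0, μ(145) = 1, μ(146) = 1, μ(147) = 0, μ(148) = 0, μ(149) = -1, μ(150) = 0, μ(151) = -1, μ(152) = 0, μ(153) = 0, μ(154) = -1, μ(155) = 1, μ(156) = 0, μ(157) = -1, μ(158) = 1, μ(159) = 1, μ(160) = 0, μ(161) = 1, μ(162) = 0, μ(163) = -1, μ(164) = 0, μ(165) = -1, μ(166) = 1, μ(167) = -1, μ(168) = 0, μ(169) = 0, μ(170) = -1, μ(171) = 0, μ(172) = 0, μ(173) = -1. Summing all 173 values: -3. (Mertens function M(x) = Σ_{n ≤ x} μ(n); on average M(x) should be small (PNT ⟺ M(x) = o(x)).)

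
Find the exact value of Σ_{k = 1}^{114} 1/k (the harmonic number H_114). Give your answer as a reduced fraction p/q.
H_114 = 92422098728954394895401052885520758853316071035681/17379782769567790172972927968296006432665936992320

Direct summation: H_114 = 1 + 1/2 + ... + 1/114. The least common denominator is lcm(1, ..., 114) = 955888052326228459513511038256280353796626534577600; over this denominator the numerator is 955888052326228459513511038256280353796626534577600 + 477944026163114229756755519128140176898313267288800 + 318629350775409486504503679418760117932208844859200 + 238972013081557114878377759564070088449156633644400 + 191177610465245691902702207651256070759325306915520 + 159314675387704743252251839709380058966104422429600 + 136555436046604065644787291179468621970946647796800 + 119486006540778557439188879782035044224578316822200 + 106209783591803162168167893139586705977402948286400 + 95588805232622845951351103825628035379662653457760 + 86898913847838950864864639841480032163329684961600 + 79657337693852371626125919854690029483052211214800 + 73529850178940650731808541404329257984355887275200 + 68277718023302032822393645589734310985473323898400 + 63725870155081897300900735883752023586441768971840 + 59743003270389278719594439891017522112289158411100 + 56228708960366379971383002250369432576272149092800 + 53104891795901581084083946569793352988701474143200 + 50309897490854129448079528329277913357717186030400 + 47794402616311422975675551912814017689831326728880 + 45518478682201355214929097059822873990315549265600 + 43449456923919475432432319920740016081664842480800 + 41560350101140367804935262532881754512896805851200 + 39828668846926185813062959927345014741526105607400 + 38235522093049138380540441530251214151865061383104 + 36764925089470325365904270702164628992177943637600 + 35403261197267720722722631046528901992467649428800 + 34138859011651016411196822794867155492736661949200 + 32961656976766498603914173732975184613676777054400 + 31862935077540948650450367941876011793220884485920 + 30835098462136401919790678653428398509568597889600 + 29871501635194639359797219945508761056144579205550 + 28966304615946316954954879947160010721109894987200 + 28114354480183189985691501125184716288136074546400 + 27311087209320813128957458235893724394189329559360 + 26552445897950790542041973284896676494350737071600 + 25834812225033201608473271304223793345854771204800 + 25154948745427064724039764164638956678858593015200 + 24509950059646883577269513801443085994785295758400 + 23897201308155711487837775956407008844915663364440 + 23314342739664108768622220445275130580405525233600 + 22759239341100677607464548529911436995157774632800 + 22229954705261126965430489261773961716200617083200 + 21724728461959737716216159960370008040832421240400 + 21241956718360632433633578627917341195480589657280 + 20780175050570183902467631266440877256448402925600 + 20338043666515499138585341239495326676523968820800 + 19914334423463092906531479963672507370763052803700 + 19507919435229152234969613025638374567278092542400 + 19117761046524569190270220765125607075932530691552 + 18742902986788793323794334083456477525424049697600 + 18382462544735162682952135351082314496088971818800 + 18035623628796763387047378080307176486728802539200 + 17701630598633860361361315523264450996233824714400 + 17379782769567790172972927968296006432665936992320 + 17069429505825508205598411397433577746368330974600 + 16769965830284709816026509443092637785905728676800 + 16480828488383249301957086866487592306838388527200 + 16201492412308956940906966750106446674519093806400 + 15931467538770474325225183970938005896610442242960 + 15670295939774237041205098987807874652403713681600 + 15417549231068200959895339326714199254784298944800 + 15172826227400451738309699019940957996771849755200 + 14935750817597319679898609972754380528072289602775 + 14705970035788130146361708280865851596871177455040 + 14483152307973158477477439973580005360554947493600 + 14266985855615350141992702063526572444725769172800 + 14057177240091594992845750562592358144068037273200 + 13853450033713455934978420844293918170965601950400 + 13655543604660406564478729117946862197094664779680 + 13463212004594767035401563919102540194318683585600 + 13276222948975395271020986642448338247175368535800 + 13094356881181211774157685455565484298583925131200 + 12917406112516600804236635652111896672927385602400 + 12745174031016379460180147176750404717288353794368 + 12577474372713532362019882082319478339429296507600 + 12414130549691278694980662834497147451904240708800 + 12254975029823441788634756900721542997392647879200 + 12099848763623145057133051117168105744261095374400 + 11948600654077855743918887978203504422457831682220 + 11801087065755906907574210348842967330822549809600 + 11657171369832054384311110222637565290202762616800 + 11516723522002752524259169135617835587911163067200 + 11379619670550338803732274264955718497578887316400 + 11245741792073275994276600450073886515254429818560 + 11114977352630563482715244630886980858100308541600 + 10987218992255499534638057910991728204558925684800 + 10862364230979868858108079980185004020416210620200 + 10740315194676724264196753238834610716816028478400 + 10620978359180316216816789313958670597740294828640 + 10504264311277235818829791629189893997765126753600 + 10390087525285091951233815633220438628224201462800 + 10278366154045467306596892884476132836522865963200 + 10169021833257749569292670619747663338261984410400 + 10061979498170825889615905665855582671543437206080 + 9957167211731546453265739981836253685381526401850 + 9854516003363179994984649878930725296872438500800 + 9753959717614576117484806512819187283639046271200 + 9655434871982105651651626649053336907036631662400 + 9558880523262284595135110382562803537966265345776 + 9464238141843846133797138992636439146501252817600 + 9371451493394396661897167041728238762712024848800 + 9280466527439111257412728526760003434918704219200 + 9191231272367581341476067675541157248044485909400 + 9103695736440271042985819411964574798063109853120 + 9017811814398381693523689040153588243364401269600 + 8933533199310546350593561105198881811183425556800 + 8850815299316930180680657761632225498116912357200 + 8769615158956224399206523286754865631161711326400 + 8689891384783895086486463984148003216332968496160 + 8611604075011067202824423768074597781951590401600 + 8534714752912754102799205698716788873184165487300 + 8459186303771933270031071135011330564571916235200 + 8384982915142354908013254721546318892952864338400 = 5083215430092491719247057908703641736932383906962455, so H_114 = 5083215430092491719247057908703641736932383906962455/955888052326228459513511038256280353796626534577600; reducing by gcd(5083215430092491719247057908703641736932383906962455, 955888052326228459513511038256280353796626534577600) = 55 gives 92422098728954394895401052885520758853316071035681/17379782769567790172972927968296006432665936992320 ≈ 5.31779. (The PNT-adjacent estimate ln(114) + γ ≈ 5.31341 matches within O(1/n).)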